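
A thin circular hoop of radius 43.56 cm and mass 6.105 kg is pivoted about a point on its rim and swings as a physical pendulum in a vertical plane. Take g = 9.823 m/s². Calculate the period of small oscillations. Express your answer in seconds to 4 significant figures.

I_cm = mr² = 1.1584 kg·m². The pivot is at distance d = 0.4356 m from the centre of mass.
By the parallel-axis theorem, I = I_cm + md² = 1.1584 + 1.1584 = 2.3168 kg·m².
T = 2π√(I/(mgd)) = 2π√(2.3168/(6.105 × 9.823 × 0.4356)) = 1.871 s.

1.871 s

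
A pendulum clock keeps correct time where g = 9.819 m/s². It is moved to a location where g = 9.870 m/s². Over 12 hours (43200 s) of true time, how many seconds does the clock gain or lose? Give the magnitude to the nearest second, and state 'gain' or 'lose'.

The clock's period scales as T ∝ 1/√g, so T'/T = √(9.819/9.870) = 0.997413.
In 43200 s of true time the clock registers 43200/0.997413 = 43312.0 s, so it gains 112 s.

gain 112 s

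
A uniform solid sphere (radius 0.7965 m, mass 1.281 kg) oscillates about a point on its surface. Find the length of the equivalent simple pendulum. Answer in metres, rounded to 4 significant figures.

1.115 m

The equivalent simple-pendulum length is L_eq = I/(md), where I is about the pivot and d = 0.79650 m.
I_cm = (2/5)mR² = 0.32507 kg·m², so I = I_cm + md² = 0.32507 + 0.81268 = 1.1378 kg·m².
L_eq = 1.1378/(1.281 × 0.79650) = 1.115 m.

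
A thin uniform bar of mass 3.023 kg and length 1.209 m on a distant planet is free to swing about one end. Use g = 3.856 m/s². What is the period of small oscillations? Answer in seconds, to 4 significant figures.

2.873 s

For a physical pendulum T = 2π√(I/(mgd)), with d = 0.60450 m from pivot to centre of mass.
I_cm = mL²/12 = 3.023 × 1.209²/12 = 0.36822 kg·m²; I = I_cm + md² = 0.36822 + 3.023 × 0.60450² = 1.4729 kg·m².
T = 2π√(1.4729/(3.023 × 3.856 × 0.60450)) = 2.873 s.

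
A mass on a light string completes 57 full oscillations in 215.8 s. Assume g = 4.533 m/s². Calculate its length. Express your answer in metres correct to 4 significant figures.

T = 215.8/57 = 3.7860 s.
From T = 2π√(L/g), L = gT²/(4π²) = 4.533 × 3.7860²/(4π²) = 1.646 m.

1.646 m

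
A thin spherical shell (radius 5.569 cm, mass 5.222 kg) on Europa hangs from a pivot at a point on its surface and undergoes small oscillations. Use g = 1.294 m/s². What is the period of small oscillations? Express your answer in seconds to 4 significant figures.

1.683 s

I_cm = (2/3)mr² = 0.010797 kg·m². The pivot is at distance d = 0.05569 m from the centre of mass.
By the parallel-axis theorem, I = I_cm + md² = 0.010797 + 0.016195 = 0.026992 kg·m².
T = 2π√(I/(mgd)) = 2π√(0.026992/(5.222 × 1.294 × 0.05569)) = 1.683 s.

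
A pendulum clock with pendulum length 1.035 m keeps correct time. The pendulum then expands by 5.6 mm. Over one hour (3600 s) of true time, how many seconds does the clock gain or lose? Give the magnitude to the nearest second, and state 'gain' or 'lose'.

lose 10 s

T ∝ √L, so T'/T = √(1.04060/1.035) = 1.00270.
In 3600 s of true time the clock registers 3600/1.00270 = 3590.3 s, so it loses 10 s.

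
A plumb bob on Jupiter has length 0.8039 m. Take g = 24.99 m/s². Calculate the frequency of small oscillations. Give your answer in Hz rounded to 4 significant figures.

0.8874 Hz

T = 2π√(L/g) = 2π√(0.8039/24.99) = 1.1269 s, so f = 1/T = 0.8874 Hz.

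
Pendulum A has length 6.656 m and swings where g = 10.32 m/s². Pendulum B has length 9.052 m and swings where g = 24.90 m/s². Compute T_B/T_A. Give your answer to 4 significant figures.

0.7508

T = 2π√(L/g), so T_B/T_A = √((L_B/g_B)/(L_A/g_A)) = √((9.052/24.90)/(6.656/10.32)) = 0.7508.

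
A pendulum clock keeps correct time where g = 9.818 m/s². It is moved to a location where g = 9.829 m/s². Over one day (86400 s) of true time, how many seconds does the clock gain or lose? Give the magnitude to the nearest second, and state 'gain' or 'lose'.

gain 48 s

The clock's period scales as T ∝ 1/√g, so T'/T = √(9.818/9.829) = 0.999440.
In 86400 s of true time the clock registers 86400/0.999440 = 86448.4 s, so it gains 48 s.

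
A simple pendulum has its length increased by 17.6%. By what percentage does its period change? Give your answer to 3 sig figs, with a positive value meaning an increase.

8.44%

T ∝ √L, so T'/T = √(1.176) = 1.084.
Percentage change in T = (1.084 − 1) × 100% = 8.44%.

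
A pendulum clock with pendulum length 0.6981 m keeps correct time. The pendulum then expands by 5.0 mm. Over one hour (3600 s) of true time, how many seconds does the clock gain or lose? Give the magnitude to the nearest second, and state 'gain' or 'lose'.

lose 13 s

T ∝ √L, so T'/T = √(0.70310/0.6981) = 1.00357.
In 3600 s of true time the clock registers 3600/1.00357 = 3587.2 s, so it loses 13 s.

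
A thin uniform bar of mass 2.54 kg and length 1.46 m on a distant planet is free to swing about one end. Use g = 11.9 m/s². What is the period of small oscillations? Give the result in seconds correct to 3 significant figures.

For a physical pendulum T = 2π√(I/(mgd)), with d = 0.7300 m from pivot to centre of mass.
I_cm = mL²/12 = 2.54 × 1.46²/12 = 0.4512 kg·m²; I = I_cm + md² = 0.4512 + 2.54 × 0.7300² = 1.805 kg·m².
T = 2π√(1.805/(2.54 × 11.9 × 0.7300)) = 1.80 s.

1.80 s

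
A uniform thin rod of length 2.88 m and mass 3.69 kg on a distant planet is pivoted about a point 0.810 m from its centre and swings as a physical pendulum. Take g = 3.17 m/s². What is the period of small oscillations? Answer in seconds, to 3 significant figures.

For a physical pendulum T = 2π√(I/(mgd)), with d = 0.8100 m from pivot to centre of mass.
I_cm = mL²/12 = 3.69 × 2.88²/12 = 2.551 kg·m²; I = I_cm + md² = 2.551 + 3.69 × 0.8100² = 4.972 kg·m².
T = 2π√(4.972/(3.69 × 3.17 × 0.8100)) = 4.55 s.

4.55 s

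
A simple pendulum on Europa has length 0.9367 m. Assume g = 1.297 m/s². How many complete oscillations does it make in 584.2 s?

109

T = 2π√(L/g) = 2π√(0.9367/1.297) = 5.3396 s.
Number of complete oscillations = ⌊584.2/5.3396⌋ = ⌊109.41⌋ = 109.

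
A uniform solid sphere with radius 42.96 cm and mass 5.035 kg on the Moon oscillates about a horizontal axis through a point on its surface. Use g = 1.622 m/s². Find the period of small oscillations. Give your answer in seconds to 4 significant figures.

I_cm = (2/5)mr² = 0.37170 kg·m². The pivot is at distance d = 0.4296 m from the centre of mass.
By the parallel-axis theorem, I = I_cm + md² = 0.37170 + 0.92924 = 1.3009 kg·m².
T = 2π√(I/(mgd)) = 2π√(1.3009/(5.035 × 1.622 × 0.4296)) = 3.826 s.

3.826 s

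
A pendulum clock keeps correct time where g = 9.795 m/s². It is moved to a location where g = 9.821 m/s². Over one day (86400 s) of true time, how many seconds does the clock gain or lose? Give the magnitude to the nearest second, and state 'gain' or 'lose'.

The clock's period scales as T ∝ 1/√g, so T'/T = √(9.795/9.821) = 0.998675.
In 86400 s of true time the clock registers 86400/0.998675 = 86514.6 s, so it gains 115 s.

gain 115 s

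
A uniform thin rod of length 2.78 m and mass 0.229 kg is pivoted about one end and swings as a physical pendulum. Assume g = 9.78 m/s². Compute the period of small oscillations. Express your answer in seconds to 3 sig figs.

2.74 s

For a physical pendulum T = 2π√(I/(mgd)), with d = 1.390 m from pivot to centre of mass.
I_cm = mL²/12 = 0.229 × 2.78²/12 = 0.1475 kg·m²; I = I_cm + md² = 0.1475 + 0.229 × 1.390² = 0.5899 kg·m².
T = 2π√(0.5899/(0.229 × 9.78 × 1.390)) = 2.74 s.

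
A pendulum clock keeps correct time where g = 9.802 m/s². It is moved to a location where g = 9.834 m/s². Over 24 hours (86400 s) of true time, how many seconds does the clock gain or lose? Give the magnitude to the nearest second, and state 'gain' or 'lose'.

gain 141 s

The clock's period scales as T ∝ 1/√g, so T'/T = √(9.802/9.834) = 0.998372.
In 86400 s of true time the clock registers 86400/0.998372 = 86540.9 s, so it gains 141 s.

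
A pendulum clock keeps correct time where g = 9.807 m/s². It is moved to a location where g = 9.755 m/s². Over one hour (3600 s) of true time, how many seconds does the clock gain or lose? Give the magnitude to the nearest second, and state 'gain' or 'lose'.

The clock's period scales as T ∝ 1/√g, so T'/T = √(9.807/9.755) = 1.00266.
In 3600 s of true time the clock registers 3600/1.00266 = 3590.4 s, so it loses 10 s.

lose 10 s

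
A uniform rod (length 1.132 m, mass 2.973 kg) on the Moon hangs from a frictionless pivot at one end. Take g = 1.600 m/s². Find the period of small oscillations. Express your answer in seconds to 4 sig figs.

4.315 s

For a physical pendulum T = 2π√(I/(mgd)), with d = 0.56600 m from pivot to centre of mass.
I_cm = mL²/12 = 2.973 × 1.132²/12 = 0.31747 kg·m²; I = I_cm + md² = 0.31747 + 2.973 × 0.56600² = 1.2699 kg·m².
T = 2π√(1.2699/(2.973 × 1.600 × 0.56600)) = 4.315 s.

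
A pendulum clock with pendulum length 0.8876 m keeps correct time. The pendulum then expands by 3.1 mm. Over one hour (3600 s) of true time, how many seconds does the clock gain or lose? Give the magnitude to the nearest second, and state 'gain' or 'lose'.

T ∝ √L, so T'/T = √(0.89070/0.8876) = 1.00174.
In 3600 s of true time the clock registers 3600/1.00174 = 3593.7 s, so it loses 6 s.

lose 6 s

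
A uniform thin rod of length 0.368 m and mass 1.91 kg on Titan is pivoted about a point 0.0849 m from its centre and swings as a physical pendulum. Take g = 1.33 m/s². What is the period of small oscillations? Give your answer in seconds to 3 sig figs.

2.54 s

For a physical pendulum T = 2π√(I/(mgd)), with d = 0.08490 m from pivot to centre of mass.
I_cm = mL²/12 = 1.91 × 0.368²/12 = 0.02155 kg·m²; I = I_cm + md² = 0.02155 + 1.91 × 0.08490² = 0.03532 kg·m².
T = 2π√(0.03532/(1.91 × 1.33 × 0.08490)) = 2.54 s.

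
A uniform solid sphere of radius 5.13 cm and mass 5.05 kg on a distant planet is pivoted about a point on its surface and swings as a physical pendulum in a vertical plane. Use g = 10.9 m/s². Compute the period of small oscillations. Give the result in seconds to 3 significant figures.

I_cm = (2/5)mr² = 0.005316 kg·m². The pivot is at distance d = 0.0513 m from the centre of mass.
By the parallel-axis theorem, I = I_cm + md² = 0.005316 + 0.01329 = 0.01861 kg·m².
T = 2π√(I/(mgd)) = 2π√(0.01861/(5.05 × 10.9 × 0.0513)) = 0.510 s.

0.510 s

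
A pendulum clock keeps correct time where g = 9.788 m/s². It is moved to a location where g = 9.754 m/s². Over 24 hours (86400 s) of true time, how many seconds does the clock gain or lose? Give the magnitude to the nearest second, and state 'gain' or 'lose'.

The clock's period scales as T ∝ 1/√g, so T'/T = √(9.788/9.754) = 1.00174.
In 86400 s of true time the clock registers 86400/1.00174 = 86249.8 s, so it loses 150 s.

lose 150 s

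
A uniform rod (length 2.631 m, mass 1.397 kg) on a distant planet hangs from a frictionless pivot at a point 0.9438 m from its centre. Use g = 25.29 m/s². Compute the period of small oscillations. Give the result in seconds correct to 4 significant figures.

For a physical pendulum T = 2π√(I/(mgd)), with d = 0.94380 m from pivot to centre of mass.
I_cm = mL²/12 = 1.397 × 2.631²/12 = 0.80585 kg·m²; I = I_cm + md² = 0.80585 + 1.397 × 0.94380² = 2.0502 kg·m².
T = 2π√(2.0502/(1.397 × 25.29 × 0.94380)) = 1.558 s.

1.558 s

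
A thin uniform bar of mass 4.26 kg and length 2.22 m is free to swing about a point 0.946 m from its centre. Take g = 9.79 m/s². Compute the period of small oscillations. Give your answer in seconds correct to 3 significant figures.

For a physical pendulum T = 2π√(I/(mgd)), with d = 0.9460 m from pivot to centre of mass.
I_cm = mL²/12 = 4.26 × 2.22²/12 = 1.750 kg·m²; I = I_cm + md² = 1.750 + 4.26 × 0.9460² = 5.562 kg·m².
T = 2π√(5.562/(4.26 × 9.79 × 0.9460)) = 2.36 s.

2.36 s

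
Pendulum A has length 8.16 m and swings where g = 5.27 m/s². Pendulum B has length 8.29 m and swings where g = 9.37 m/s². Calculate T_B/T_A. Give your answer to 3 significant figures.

T = 2π√(L/g), so T_B/T_A = √((L_B/g_B)/(L_A/g_A)) = √((8.29/9.37)/(8.16/5.27)) = 0.756.

0.756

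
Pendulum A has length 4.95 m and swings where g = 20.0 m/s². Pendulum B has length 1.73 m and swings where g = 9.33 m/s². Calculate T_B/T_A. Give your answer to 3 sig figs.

T = 2π√(L/g), so T_B/T_A = √((L_B/g_B)/(L_A/g_A)) = √((1.73/9.33)/(4.95/20.0)) = 0.866.

0.866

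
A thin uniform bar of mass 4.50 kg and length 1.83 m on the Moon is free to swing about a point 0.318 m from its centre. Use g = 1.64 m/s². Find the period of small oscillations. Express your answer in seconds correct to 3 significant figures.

For a physical pendulum T = 2π√(I/(mgd)), with d = 0.3180 m from pivot to centre of mass.
I_cm = mL²/12 = 4.50 × 1.83²/12 = 1.256 kg·m²; I = I_cm + md² = 1.256 + 4.50 × 0.3180² = 1.711 kg·m².
T = 2π√(1.711/(4.50 × 1.64 × 0.3180)) = 5.36 s.

5.36 s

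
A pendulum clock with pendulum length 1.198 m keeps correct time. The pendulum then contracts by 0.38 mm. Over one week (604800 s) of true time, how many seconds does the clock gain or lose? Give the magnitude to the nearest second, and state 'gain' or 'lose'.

T ∝ √L, so T'/T = √(1.19762/1.198) = 0.999841.
In 604800 s of true time the clock registers 604800/0.999841 = 604895.9 s, so it gains 96 s.

gain 96 s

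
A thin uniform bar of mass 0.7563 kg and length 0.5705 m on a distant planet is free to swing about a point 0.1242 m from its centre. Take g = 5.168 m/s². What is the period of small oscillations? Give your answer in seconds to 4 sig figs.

For a physical pendulum T = 2π√(I/(mgd)), with d = 0.12420 m from pivot to centre of mass.
I_cm = mL²/12 = 0.7563 × 0.5705²/12 = 0.020513 kg·m²; I = I_cm + md² = 0.020513 + 0.7563 × 0.12420² = 0.032179 kg·m².
T = 2π√(0.032179/(0.7563 × 5.168 × 0.12420)) = 1.618 s.

1.618 s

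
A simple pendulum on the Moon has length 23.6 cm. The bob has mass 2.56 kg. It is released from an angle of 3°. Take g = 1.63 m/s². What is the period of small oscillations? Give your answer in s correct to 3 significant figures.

2.39 s

T = 2π√(L/g) = 2π√(0.236/1.63) = 2π × 0.3805 = 2.39 s.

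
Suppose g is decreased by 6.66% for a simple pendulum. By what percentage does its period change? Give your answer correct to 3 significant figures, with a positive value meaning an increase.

T ∝ 1/√g, so T'/T = 1/√(0.9334) = 1.035.
Percentage change in T = (1.035 − 1) × 100% = 3.51%.

3.51%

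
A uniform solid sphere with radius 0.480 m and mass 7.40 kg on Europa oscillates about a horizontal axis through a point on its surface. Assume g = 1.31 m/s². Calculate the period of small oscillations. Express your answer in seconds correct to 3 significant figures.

I_cm = (2/5)mr² = 0.6820 kg·m². The pivot is at distance d = 0.480 m from the centre of mass.
By the parallel-axis theorem, I = I_cm + md² = 0.6820 + 1.705 = 2.387 kg·m².
T = 2π√(I/(mgd)) = 2π√(2.387/(7.40 × 1.31 × 0.480)) = 4.50 s.

4.50 s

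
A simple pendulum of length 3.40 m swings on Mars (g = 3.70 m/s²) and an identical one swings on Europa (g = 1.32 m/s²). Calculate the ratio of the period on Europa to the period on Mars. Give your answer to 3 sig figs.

T ∝ 1/√g, so T₂/T₁ = √(g₁/g₂) = √(3.70/1.32) = 1.67.

1.67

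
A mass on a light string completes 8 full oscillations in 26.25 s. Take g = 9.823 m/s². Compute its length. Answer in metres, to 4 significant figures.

T = 26.25/8 = 3.2812 s.
From T = 2π√(L/g), L = gT²/(4π²) = 9.823 × 3.2812²/(4π²) = 2.679 m.

2.679 m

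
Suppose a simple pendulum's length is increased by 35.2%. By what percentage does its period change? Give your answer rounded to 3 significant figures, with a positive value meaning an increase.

T ∝ √L, so T'/T = √(1.352) = 1.163.
Percentage change in T = (1.163 − 1) × 100% = 16.3%.

16.3%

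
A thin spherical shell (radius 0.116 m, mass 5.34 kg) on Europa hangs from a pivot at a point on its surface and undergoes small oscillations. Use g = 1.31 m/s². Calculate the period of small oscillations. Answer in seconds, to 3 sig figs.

I_cm = (2/3)mr² = 0.04790 kg·m². The pivot is at distance d = 0.116 m from the centre of mass.
By the parallel-axis theorem, I = I_cm + md² = 0.04790 + 0.07186 = 0.1198 kg·m².
T = 2π√(I/(mgd)) = 2π√(0.1198/(5.34 × 1.31 × 0.116)) = 2.41 s.

2.41 s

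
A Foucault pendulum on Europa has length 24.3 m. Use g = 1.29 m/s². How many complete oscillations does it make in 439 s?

16

T = 2π√(L/g) = 2π√(24.3/1.29) = 27.27 s.
Number of complete oscillations = ⌊439/27.27⌋ = ⌊16.10⌋ = 16.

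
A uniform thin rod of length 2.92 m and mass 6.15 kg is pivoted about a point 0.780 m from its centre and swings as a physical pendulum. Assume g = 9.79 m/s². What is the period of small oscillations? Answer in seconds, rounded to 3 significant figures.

2.61 s

For a physical pendulum T = 2π√(I/(mgd)), with d = 0.7800 m from pivot to centre of mass.
I_cm = mL²/12 = 6.15 × 2.92²/12 = 4.370 kg·m²; I = I_cm + md² = 4.370 + 6.15 × 0.7800² = 8.111 kg·m².
T = 2π√(8.111/(6.15 × 9.79 × 0.7800)) = 2.61 s.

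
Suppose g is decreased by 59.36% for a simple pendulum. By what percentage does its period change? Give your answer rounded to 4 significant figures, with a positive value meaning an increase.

56.86%

T ∝ 1/√g, so T'/T = 1/√(0.40640) = 1.5686.
Percentage change in T = (1.5686 − 1) × 100% = 56.86%.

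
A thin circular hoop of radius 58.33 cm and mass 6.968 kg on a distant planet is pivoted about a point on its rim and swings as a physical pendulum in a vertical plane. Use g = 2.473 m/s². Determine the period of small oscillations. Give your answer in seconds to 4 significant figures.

4.315 s

I_cm = mr² = 2.3708 kg·m². The pivot is at distance d = 0.5833 m from the centre of mass.
By the parallel-axis theorem, I = I_cm + md² = 2.3708 + 2.3708 = 4.7416 kg·m².
T = 2π√(I/(mgd)) = 2π√(4.7416/(6.968 × 2.473 × 0.5833)) = 4.315 s.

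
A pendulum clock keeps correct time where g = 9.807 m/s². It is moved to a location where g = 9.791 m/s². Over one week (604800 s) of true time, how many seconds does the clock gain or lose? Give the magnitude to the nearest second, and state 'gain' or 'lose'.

lose 494 s

The clock's period scales as T ∝ 1/√g, so T'/T = √(9.807/9.791) = 1.00082.
In 604800 s of true time the clock registers 604800/1.00082 = 604306.4 s, so it loses 494 s.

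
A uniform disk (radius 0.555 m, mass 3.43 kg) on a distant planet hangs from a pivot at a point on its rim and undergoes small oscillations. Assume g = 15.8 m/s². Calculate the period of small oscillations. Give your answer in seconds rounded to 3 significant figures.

1.44 s

I_cm = ½mr² = 0.5283 kg·m². The pivot is at distance d = 0.555 m from the centre of mass.
By the parallel-axis theorem, I = I_cm + md² = 0.5283 + 1.057 = 1.585 kg·m².
T = 2π√(I/(mgd)) = 2π√(1.585/(3.43 × 15.8 × 0.555)) = 1.44 s.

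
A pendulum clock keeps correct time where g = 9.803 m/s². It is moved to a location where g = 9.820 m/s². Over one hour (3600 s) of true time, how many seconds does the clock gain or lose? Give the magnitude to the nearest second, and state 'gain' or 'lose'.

gain 3 s

The clock's period scales as T ∝ 1/√g, so T'/T = √(9.803/9.820) = 0.999134.
In 3600 s of true time the clock registers 3600/0.999134 = 3603.1 s, so it gains 3 s.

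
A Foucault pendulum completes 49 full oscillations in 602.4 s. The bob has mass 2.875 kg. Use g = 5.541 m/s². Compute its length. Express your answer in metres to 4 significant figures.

21.21 m

T = 602.4/49 = 12.294 s.
From T = 2π√(L/g), L = gT²/(4π²) = 5.541 × 12.294²/(4π²) = 21.21 m.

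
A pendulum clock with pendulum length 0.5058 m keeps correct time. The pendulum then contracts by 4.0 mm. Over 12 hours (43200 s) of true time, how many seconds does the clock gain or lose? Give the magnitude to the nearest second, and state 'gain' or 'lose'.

T ∝ √L, so T'/T = √(0.50180/0.5058) = 0.996038.
In 43200 s of true time the clock registers 43200/0.996038 = 43371.8 s, so it gains 172 s.

gain 172 s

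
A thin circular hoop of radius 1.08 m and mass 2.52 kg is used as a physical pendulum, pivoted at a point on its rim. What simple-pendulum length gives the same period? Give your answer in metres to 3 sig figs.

The equivalent simple-pendulum length is L_eq = I/(md), where I is about the pivot and d = 1.080 m.
I_cm = mR² = 2.939 kg·m², so I = I_cm + md² = 2.939 + 2.939 = 5.879 kg·m².
L_eq = 5.879/(2.52 × 1.080) = 2.16 m.

2.16 m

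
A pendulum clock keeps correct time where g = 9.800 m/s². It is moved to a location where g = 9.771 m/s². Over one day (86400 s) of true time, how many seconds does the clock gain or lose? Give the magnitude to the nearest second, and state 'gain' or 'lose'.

The clock's period scales as T ∝ 1/√g, so T'/T = √(9.800/9.771) = 1.00148.
In 86400 s of true time the clock registers 86400/1.00148 = 86272.1 s, so it loses 128 s.

lose 128 s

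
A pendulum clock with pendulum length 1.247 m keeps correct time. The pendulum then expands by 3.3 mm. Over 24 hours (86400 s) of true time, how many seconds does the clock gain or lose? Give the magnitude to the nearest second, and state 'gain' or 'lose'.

lose 114 s

T ∝ √L, so T'/T = √(1.25030/1.247) = 1.00132.
In 86400 s of true time the clock registers 86400/1.00132 = 86285.9 s, so it loses 114 s.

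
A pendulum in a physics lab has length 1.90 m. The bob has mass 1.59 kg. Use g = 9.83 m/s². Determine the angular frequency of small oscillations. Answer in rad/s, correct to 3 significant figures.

2.27 rad/s

ω = √(g/L) = √(9.83/1.90) = 2.27 rad/s.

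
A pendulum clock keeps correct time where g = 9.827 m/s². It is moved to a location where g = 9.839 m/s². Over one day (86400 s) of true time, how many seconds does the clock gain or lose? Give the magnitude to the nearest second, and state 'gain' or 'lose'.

The clock's period scales as T ∝ 1/√g, so T'/T = √(9.827/9.839) = 0.999390.
In 86400 s of true time the clock registers 86400/0.999390 = 86452.7 s, so it gains 53 s.

gain 53 s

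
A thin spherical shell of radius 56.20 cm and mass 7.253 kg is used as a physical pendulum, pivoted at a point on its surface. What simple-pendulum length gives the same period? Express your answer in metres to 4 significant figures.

The equivalent simple-pendulum length is L_eq = I/(md), where I is about the pivot and d = 0.56200 m.
I_cm = (2/3)mR² = 1.5272 kg·m², so I = I_cm + md² = 1.5272 + 2.2908 = 3.8180 kg·m².
L_eq = 3.8180/(7.253 × 0.56200) = 0.9367 m.

0.9367 m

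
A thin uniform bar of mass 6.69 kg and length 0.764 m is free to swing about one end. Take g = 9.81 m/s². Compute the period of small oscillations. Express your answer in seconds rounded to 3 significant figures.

1.43 s

For a physical pendulum T = 2π√(I/(mgd)), with d = 0.3820 m from pivot to centre of mass.
I_cm = mL²/12 = 6.69 × 0.764²/12 = 0.3254 kg·m²; I = I_cm + md² = 0.3254 + 6.69 × 0.3820² = 1.302 kg·m².
T = 2π√(1.302/(6.69 × 9.81 × 0.3820)) = 1.43 s.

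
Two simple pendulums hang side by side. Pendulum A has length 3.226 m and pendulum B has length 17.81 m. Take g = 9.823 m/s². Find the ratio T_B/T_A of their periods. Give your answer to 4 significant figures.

2.350

T ∝ √L, so T_B/T_A = √(L_B/L_A) = √(17.81/3.226) = 2.350.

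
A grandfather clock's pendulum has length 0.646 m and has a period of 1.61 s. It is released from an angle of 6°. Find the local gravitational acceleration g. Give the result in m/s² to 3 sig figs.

From T = 2π√(L/g), g = 4π²L/T² = 4π² × 0.646/1.610² = 9.84 m/s².

9.84 m/s²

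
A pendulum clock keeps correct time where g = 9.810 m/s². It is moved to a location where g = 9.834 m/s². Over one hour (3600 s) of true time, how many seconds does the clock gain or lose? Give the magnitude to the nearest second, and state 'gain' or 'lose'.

gain 4 s

The clock's period scales as T ∝ 1/√g, so T'/T = √(9.810/9.834) = 0.998779.
In 3600 s of true time the clock registers 3600/0.998779 = 3604.4 s, so it gains 4 s.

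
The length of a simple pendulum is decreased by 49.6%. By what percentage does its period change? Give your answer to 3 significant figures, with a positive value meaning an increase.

-29.0%

T ∝ √L, so T'/T = √(0.5040) = 0.7099.
Percentage change in T = (0.7099 − 1) × 100% = -29.0%.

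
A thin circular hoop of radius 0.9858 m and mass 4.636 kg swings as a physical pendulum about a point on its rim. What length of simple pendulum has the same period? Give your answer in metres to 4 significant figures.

1.972 m

The equivalent simple-pendulum length is L_eq = I/(md), where I is about the pivot and d = 0.98580 m.
I_cm = mR² = 4.5053 kg·m², so I = I_cm + md² = 4.5053 + 4.5053 = 9.0105 kg·m².
L_eq = 9.0105/(4.636 × 0.98580) = 1.972 m.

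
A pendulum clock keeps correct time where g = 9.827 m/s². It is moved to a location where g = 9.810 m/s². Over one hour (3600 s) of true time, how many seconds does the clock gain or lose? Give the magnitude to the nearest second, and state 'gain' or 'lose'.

lose 3 s

The clock's period scales as T ∝ 1/√g, so T'/T = √(9.827/9.810) = 1.00087.
In 3600 s of true time the clock registers 3600/1.00087 = 3596.9 s, so it loses 3 s.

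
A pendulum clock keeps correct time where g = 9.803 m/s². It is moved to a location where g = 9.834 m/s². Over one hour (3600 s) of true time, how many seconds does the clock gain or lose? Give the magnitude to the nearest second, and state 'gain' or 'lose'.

gain 6 s

The clock's period scales as T ∝ 1/√g, so T'/T = √(9.803/9.834) = 0.998423.
In 3600 s of true time the clock registers 3600/0.998423 = 3605.7 s, so it gains 6 s.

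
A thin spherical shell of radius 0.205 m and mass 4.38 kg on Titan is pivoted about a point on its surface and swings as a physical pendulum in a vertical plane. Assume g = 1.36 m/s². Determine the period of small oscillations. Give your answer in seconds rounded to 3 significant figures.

3.15 s

I_cm = (2/3)mr² = 0.1227 kg·m². The pivot is at distance d = 0.205 m from the centre of mass.
By the parallel-axis theorem, I = I_cm + md² = 0.1227 + 0.1841 = 0.3068 kg·m².
T = 2π√(I/(mgd)) = 2π√(0.3068/(4.38 × 1.36 × 0.205)) = 3.15 s.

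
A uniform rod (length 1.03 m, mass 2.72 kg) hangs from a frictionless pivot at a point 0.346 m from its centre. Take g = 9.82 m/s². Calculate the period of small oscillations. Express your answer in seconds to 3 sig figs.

For a physical pendulum T = 2π√(I/(mgd)), with d = 0.3460 m from pivot to centre of mass.
I_cm = mL²/12 = 2.72 × 1.03²/12 = 0.2405 kg·m²; I = I_cm + md² = 0.2405 + 2.72 × 0.3460² = 0.5661 kg·m².
T = 2π√(0.5661/(2.72 × 9.82 × 0.3460)) = 1.56 s.

1.56 s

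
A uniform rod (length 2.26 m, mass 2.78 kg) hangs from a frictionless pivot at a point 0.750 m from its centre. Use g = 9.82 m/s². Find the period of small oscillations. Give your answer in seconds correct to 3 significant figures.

2.30 s

For a physical pendulum T = 2π√(I/(mgd)), with d = 0.7500 m from pivot to centre of mass.
I_cm = mL²/12 = 2.78 × 2.26²/12 = 1.183 kg·m²; I = I_cm + md² = 1.183 + 2.78 × 0.7500² = 2.747 kg·m².
T = 2π√(2.747/(2.78 × 9.82 × 0.7500)) = 2.30 s.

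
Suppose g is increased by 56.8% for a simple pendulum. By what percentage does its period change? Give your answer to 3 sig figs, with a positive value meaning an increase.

-20.1%

T ∝ 1/√g, so T'/T = 1/√(1.568) = 0.7986.
Percentage change in T = (0.7986 − 1) × 100% = -20.1%.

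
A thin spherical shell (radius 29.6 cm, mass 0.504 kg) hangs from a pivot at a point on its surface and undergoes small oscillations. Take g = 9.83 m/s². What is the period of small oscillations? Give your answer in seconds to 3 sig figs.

I_cm = (2/3)mr² = 0.02944 kg·m². The pivot is at distance d = 0.296 m from the centre of mass.
By the parallel-axis theorem, I = I_cm + md² = 0.02944 + 0.04416 = 0.07360 kg·m².
T = 2π√(I/(mgd)) = 2π√(0.07360/(0.504 × 9.83 × 0.296)) = 1.41 s.

1.41 s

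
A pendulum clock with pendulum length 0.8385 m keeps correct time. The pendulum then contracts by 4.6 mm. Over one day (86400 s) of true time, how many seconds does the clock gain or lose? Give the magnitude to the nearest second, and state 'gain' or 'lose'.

gain 238 s

T ∝ √L, so T'/T = √(0.83390/0.8385) = 0.997253.
In 86400 s of true time the clock registers 86400/0.997253 = 86638.0 s, so it gains 238 s.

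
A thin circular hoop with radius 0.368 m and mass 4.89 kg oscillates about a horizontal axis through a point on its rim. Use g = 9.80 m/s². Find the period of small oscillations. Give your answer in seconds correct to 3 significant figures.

I_cm = mr² = 0.6622 kg·m². The pivot is at distance d = 0.368 m from the centre of mass.
By the parallel-axis theorem, I = I_cm + md² = 0.6622 + 0.6622 = 1.324 kg·m².
T = 2π√(I/(mgd)) = 2π√(1.324/(4.89 × 9.80 × 0.368)) = 1.72 s.

1.72 s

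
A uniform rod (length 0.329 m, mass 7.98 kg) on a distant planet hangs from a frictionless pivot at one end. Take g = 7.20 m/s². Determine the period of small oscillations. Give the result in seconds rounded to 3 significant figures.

For a physical pendulum T = 2π√(I/(mgd)), with d = 0.1645 m from pivot to centre of mass.
I_cm = mL²/12 = 7.98 × 0.329²/12 = 0.07198 kg·m²; I = I_cm + md² = 0.07198 + 7.98 × 0.1645² = 0.2879 kg·m².
T = 2π√(0.2879/(7.98 × 7.20 × 0.1645)) = 1.10 s.

1.10 s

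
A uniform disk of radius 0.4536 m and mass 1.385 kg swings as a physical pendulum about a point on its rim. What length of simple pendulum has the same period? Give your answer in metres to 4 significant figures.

The equivalent simple-pendulum length is L_eq = I/(md), where I is about the pivot and d = 0.45360 m.
I_cm = ½mR² = 0.14248 kg·m², so I = I_cm + md² = 0.14248 + 0.28497 = 0.42745 kg·m².
L_eq = 0.42745/(1.385 × 0.45360) = 0.6804 m.

0.6804 m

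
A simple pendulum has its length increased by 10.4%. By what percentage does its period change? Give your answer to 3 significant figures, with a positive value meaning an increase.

T ∝ √L, so T'/T = √(1.104) = 1.051.
Percentage change in T = (1.051 − 1) × 100% = 5.07%.

5.07%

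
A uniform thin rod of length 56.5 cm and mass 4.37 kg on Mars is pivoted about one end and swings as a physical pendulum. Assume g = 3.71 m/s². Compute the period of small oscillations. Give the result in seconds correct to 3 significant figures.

2.00 s

For a physical pendulum T = 2π√(I/(mgd)), with d = 0.2825 m from pivot to centre of mass.
I_cm = mL²/12 = 4.37 × 0.565²/12 = 0.1163 kg·m²; I = I_cm + md² = 0.1163 + 4.37 × 0.2825² = 0.4650 kg·m².
T = 2π√(0.4650/(4.37 × 3.71 × 0.2825)) = 2.00 s.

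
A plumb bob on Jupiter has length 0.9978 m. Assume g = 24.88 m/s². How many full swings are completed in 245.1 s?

194

T = 2π√(L/g) = 2π√(0.9978/24.88) = 1.2583 s.
Number of complete oscillations = ⌊245.1/1.2583⌋ = ⌊194.79⌋ = 194.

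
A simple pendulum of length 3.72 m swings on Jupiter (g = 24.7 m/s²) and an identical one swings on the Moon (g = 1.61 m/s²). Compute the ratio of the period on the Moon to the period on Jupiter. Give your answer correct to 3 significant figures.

T ∝ 1/√g, so T₂/T₁ = √(g₁/g₂) = √(24.7/1.61) = 3.92.

3.92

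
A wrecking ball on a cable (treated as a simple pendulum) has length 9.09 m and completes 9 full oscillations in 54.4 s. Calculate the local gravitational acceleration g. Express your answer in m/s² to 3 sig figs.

9.82 m/s²

T = 54.4/9 = 6.044 s.
From T = 2π√(L/g), g = 4π²L/T² = 4π² × 9.09/6.044² = 9.82 m/s².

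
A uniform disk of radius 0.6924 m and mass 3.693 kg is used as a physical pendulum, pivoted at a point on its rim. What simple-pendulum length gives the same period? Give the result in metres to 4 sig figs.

The equivalent simple-pendulum length is L_eq = I/(md), where I is about the pivot and d = 0.69240 m.
I_cm = ½mR² = 0.88524 kg·m², so I = I_cm + md² = 0.88524 + 1.7705 = 2.6557 kg·m².
L_eq = 2.6557/(3.693 × 0.69240) = 1.039 m.

1.039 m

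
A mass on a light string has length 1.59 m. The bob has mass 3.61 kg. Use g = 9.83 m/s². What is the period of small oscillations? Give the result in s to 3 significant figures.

T = 2π√(L/g) = 2π√(1.59/9.83) = 2π × 0.4022 = 2.53 s.

2.53 s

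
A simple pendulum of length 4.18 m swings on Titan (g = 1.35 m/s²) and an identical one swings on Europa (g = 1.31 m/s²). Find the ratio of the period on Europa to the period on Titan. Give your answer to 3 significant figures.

T ∝ 1/√g, so T₂/T₁ = √(g₁/g₂) = √(1.35/1.31) = 1.02.

1.02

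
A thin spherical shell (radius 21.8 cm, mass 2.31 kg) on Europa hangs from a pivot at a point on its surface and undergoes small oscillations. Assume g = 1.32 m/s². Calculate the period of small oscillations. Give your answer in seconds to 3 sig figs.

I_cm = (2/3)mr² = 0.07319 kg·m². The pivot is at distance d = 0.218 m from the centre of mass.
By the parallel-axis theorem, I = I_cm + md² = 0.07319 + 0.1098 = 0.1830 kg·m².
T = 2π√(I/(mgd)) = 2π√(0.1830/(2.31 × 1.32 × 0.218)) = 3.30 s.

3.30 s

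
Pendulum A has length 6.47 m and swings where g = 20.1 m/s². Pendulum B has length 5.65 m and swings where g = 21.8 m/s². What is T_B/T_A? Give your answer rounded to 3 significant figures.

0.897

T = 2π√(L/g), so T_B/T_A = √((L_B/g_B)/(L_A/g_A)) = √((5.65/21.8)/(6.47/20.1)) = 0.897.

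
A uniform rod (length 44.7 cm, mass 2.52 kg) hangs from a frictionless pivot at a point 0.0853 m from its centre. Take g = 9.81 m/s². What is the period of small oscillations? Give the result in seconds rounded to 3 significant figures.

1.06 s

For a physical pendulum T = 2π√(I/(mgd)), with d = 0.08530 m from pivot to centre of mass.
I_cm = mL²/12 = 2.52 × 0.447²/12 = 0.04196 kg·m²; I = I_cm + md² = 0.04196 + 2.52 × 0.08530² = 0.06030 kg·m².
T = 2π√(0.06030/(2.52 × 9.81 × 0.08530)) = 1.06 s.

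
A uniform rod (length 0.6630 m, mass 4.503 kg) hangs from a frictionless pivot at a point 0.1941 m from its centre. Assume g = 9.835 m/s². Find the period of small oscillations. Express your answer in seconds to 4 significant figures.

For a physical pendulum T = 2π√(I/(mgd)), with d = 0.19410 m from pivot to centre of mass.
I_cm = mL²/12 = 4.503 × 0.6630²/12 = 0.16495 kg·m²; I = I_cm + md² = 0.16495 + 4.503 × 0.19410² = 0.33460 kg·m².
T = 2π√(0.33460/(4.503 × 9.835 × 0.19410)) = 1.240 s.

1.240 s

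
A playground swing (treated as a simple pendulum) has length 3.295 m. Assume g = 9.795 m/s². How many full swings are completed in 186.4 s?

T = 2π√(L/g) = 2π√(3.295/9.795) = 3.6442 s.
Number of complete oscillations = ⌊186.4/3.6442⌋ = ⌊51.149⌋ = 51.

51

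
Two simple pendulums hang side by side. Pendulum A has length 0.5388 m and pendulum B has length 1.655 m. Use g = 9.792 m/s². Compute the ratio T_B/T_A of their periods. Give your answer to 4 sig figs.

T ∝ √L, so T_B/T_A = √(L_B/L_A) = √(1.655/0.5388) = 1.753.

1.753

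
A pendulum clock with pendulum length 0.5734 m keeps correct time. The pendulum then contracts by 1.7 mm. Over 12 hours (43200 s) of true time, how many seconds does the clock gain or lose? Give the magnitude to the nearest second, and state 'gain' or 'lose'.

gain 64 s

T ∝ √L, so T'/T = √(0.57170/0.5734) = 0.998517.
In 43200 s of true time the clock registers 43200/0.998517 = 43264.2 s, so it gains 64 s.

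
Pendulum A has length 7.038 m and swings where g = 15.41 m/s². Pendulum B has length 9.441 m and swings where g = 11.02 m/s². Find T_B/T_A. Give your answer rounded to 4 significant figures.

1.370

T = 2π√(L/g), so T_B/T_A = √((L_B/g_B)/(L_A/g_A)) = √((9.441/11.02)/(7.038/15.41)) = 1.370.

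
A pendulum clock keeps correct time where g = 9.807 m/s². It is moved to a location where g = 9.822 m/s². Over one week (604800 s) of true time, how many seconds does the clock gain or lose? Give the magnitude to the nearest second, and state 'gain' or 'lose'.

The clock's period scales as T ∝ 1/√g, so T'/T = √(9.807/9.822) = 0.999236.
In 604800 s of true time the clock registers 604800/0.999236 = 605262.4 s, so it gains 462 s.

gain 462 s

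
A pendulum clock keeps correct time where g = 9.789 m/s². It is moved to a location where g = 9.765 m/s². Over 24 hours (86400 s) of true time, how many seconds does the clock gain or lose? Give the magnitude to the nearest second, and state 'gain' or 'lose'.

lose 106 s

The clock's period scales as T ∝ 1/√g, so T'/T = √(9.789/9.765) = 1.00123.
In 86400 s of true time the clock registers 86400/1.00123 = 86294.0 s, so it loses 106 s.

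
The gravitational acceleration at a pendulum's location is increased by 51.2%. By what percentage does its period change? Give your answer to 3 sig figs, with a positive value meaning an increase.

T ∝ 1/√g, so T'/T = 1/√(1.512) = 0.8133.
Percentage change in T = (0.8133 − 1) × 100% = -18.7%.

-18.7%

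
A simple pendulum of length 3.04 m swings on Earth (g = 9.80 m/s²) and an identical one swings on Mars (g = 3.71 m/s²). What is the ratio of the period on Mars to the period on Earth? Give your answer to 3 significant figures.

1.63

T ∝ 1/√g, so T₂/T₁ = √(g₁/g₂) = √(9.80/3.71) = 1.63.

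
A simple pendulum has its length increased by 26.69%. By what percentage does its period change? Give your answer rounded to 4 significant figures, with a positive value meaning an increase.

T ∝ √L, so T'/T = √(1.2669) = 1.1256.
Percentage change in T = (1.1256 − 1) × 100% = 12.56%.

12.56%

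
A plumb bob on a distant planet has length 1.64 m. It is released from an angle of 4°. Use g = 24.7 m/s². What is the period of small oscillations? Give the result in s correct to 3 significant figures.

T = 2π√(L/g) = 2π√(1.64/24.7) = 2π × 0.2577 = 1.62 s.

1.62 s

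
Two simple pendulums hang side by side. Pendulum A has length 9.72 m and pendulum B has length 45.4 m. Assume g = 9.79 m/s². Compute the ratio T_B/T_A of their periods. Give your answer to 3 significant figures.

T ∝ √L, so T_B/T_A = √(L_B/L_A) = √(45.4/9.72) = 2.16.

2.16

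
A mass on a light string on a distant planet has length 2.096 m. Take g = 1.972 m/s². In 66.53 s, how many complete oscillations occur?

T = 2π√(L/g) = 2π√(2.096/1.972) = 6.4777 s.
Number of complete oscillations = ⌊66.53/6.4777⌋ = ⌊10.271⌋ = 10.

10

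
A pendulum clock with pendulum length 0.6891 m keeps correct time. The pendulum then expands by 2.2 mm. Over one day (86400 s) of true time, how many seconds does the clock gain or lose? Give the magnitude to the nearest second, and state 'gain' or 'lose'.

lose 138 s

T ∝ √L, so T'/T = √(0.69130/0.6891) = 1.00160.
In 86400 s of true time the clock registers 86400/1.00160 = 86262.4 s, so it loses 138 s.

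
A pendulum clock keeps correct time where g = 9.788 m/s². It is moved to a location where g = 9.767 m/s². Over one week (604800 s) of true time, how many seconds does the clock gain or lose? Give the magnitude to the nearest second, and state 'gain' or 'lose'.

The clock's period scales as T ∝ 1/√g, so T'/T = √(9.788/9.767) = 1.00107.
In 604800 s of true time the clock registers 604800/1.00107 = 604150.9 s, so it loses 649 s.

lose 649 s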